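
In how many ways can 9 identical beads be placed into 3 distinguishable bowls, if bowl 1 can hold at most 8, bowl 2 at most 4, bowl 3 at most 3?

Ignoring the caps, the number of non-negative solutions to x_1+…+x_3 = 9 is C(11,2) = 55.
Subtract solutions that violate a single cap (substitute x_i' = x_i − (cap_i+1)): x_1 ≥ 9 gives C(2,2) = 1; x_2 ≥ 5 gives C(6,2) = 15; x_3 ≥ 4 gives C(7,2) = 21. Together 37.
Add back pairs where two caps are both exceeded: 0 + 0 + 1 = 1.
By inclusion–exclusion the count is 55 − 37 + 1 = 19.

19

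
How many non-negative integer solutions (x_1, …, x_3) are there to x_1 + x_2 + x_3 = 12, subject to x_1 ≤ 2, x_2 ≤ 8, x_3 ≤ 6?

Ignoring the caps, the number of non-negative solutions to x_1+…+x_3 = 12 is C(14,2) = 91.
Subtract solutions that violate a single cap (substitute x_i' = x_i − (cap_i+1)): x_1 ≥ 3 gives C(11,2) = 55; x_2 ≥ 9 gives C(5,2) = 10; x_3 ≥ 7 gives C(7,2) = 21. Together 86.
Add back pairs where two caps are both exceeded: 1 + 6 + 0 = 7.
By inclusion–exclusion the count is 91 − 86 + 7 = 12.

12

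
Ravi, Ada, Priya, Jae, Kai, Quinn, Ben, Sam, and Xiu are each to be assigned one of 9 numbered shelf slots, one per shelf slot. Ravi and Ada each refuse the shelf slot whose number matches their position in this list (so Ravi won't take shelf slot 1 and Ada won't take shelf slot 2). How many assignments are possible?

Let Aᵢ (for i ∈ {1, 2}) be the placements that put person i in their forbidden shelf slot. Any j of these fix j positions, leaving (9−j)! ways to fill the rest, and there are C(2,j) ways to pick which j.
By inclusion–exclusion, the number of valid placements is Σ_{j=0}^{2} (−1)^j C(2,j)·(9−j)!.
Computing: 362880 − 80640 + 5040 = 287280.

287280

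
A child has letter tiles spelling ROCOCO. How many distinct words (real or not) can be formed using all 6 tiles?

ROCOCO has 6 letters with C appearing twice and O appearing 3 times.
The number of distinct arrangements is 6!/(3!·2!) = 720/12 = 60.

60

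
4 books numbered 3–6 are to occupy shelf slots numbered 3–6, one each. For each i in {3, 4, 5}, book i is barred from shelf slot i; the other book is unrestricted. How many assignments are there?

Let Aᵢ (for i ∈ {3, 4, 5}) be the placements that put book i in its forbidden shelf slot. Any j of these fix j positions, leaving (4−j)! ways to fill the rest, and there are C(3,j) ways to pick which j.
By inclusion–exclusion, the number of valid placements is Σ_{j=0}^{3} (−1)^j C(3,j)·(4−j)!.
Computing: 24 − 18 + 6 − 1 = 11.

11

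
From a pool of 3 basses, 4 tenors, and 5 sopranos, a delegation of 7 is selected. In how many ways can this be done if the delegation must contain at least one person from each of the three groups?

Total 7-person selections from all 12: C(12,7) = 792.
Subtract selections that omit an entire group: no basses → C(9,7) = 36; no tenors → C(8,7) = 8; no sopranos → C(7,7) = 1.
Add back selections omitting two groups (i.e. drawn from a single group): C(3,7) + C(4,7) + C(5,7) = 0.
By inclusion–exclusion: 792 − 45 + 0 = 747.

747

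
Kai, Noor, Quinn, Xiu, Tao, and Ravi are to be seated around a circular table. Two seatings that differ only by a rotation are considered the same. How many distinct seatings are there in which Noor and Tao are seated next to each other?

Treat {Noor, Tao} as one unit (2 internal orders) and seat the resulting 5 units around the table: (4)! circular arrangements.
So 2 × (4)! = 2 × 24 = 48.

48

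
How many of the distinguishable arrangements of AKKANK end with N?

With the last slot taken by N, it remains to arrange the other 5 letters (AKKAK).
Those 5 letters have A appearing twice and K appearing 3 times, giving (5)!/(3!·2!) = 10.

10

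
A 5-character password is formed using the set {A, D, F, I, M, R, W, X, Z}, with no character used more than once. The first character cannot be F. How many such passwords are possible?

The first character has 9−1 = 8 choices (anything except F).
The remaining 4 characters are filled from the other 8 symbols without repetition: 8 × 7 × 6 × 5 = 1680.
Total: 8 × 1680 = 13440.

13440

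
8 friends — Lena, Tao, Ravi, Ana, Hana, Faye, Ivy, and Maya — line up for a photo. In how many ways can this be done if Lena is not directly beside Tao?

30240

There are 8! = 40320 arrangements in all. If Lena and Tao are adjacent, merging them into one block gives 2·(7)! = 10080 arrangements.
So 40320 − 10080 = 30240 arrangements keep them apart.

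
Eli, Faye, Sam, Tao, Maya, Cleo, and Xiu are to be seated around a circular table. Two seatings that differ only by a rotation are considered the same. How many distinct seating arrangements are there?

720

Fix one person's seat to break rotational symmetry; the remaining 6 people can be arranged in (6)! = 720 ways.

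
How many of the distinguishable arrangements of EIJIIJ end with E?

With the last slot taken by E, it remains to arrange the other 5 letters (IJIIJ).
Those 5 letters have I appearing 3 times and J appearing twice, giving (5)!/(3!·2!) = 10.

10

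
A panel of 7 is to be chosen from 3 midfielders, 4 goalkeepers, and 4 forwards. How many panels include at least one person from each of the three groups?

320

Unrestricted: C(11,7) = 330 ways to pick any 7 of the 11.
Subtract selections that omit an entire group: no midfielders → C(8,7) = 8; no goalkeepers → C(7,7) = 1; no forwards → C(7,7) = 1.
Add back selections omitting two groups (i.e. drawn from a single group): C(3,7) + C(4,7) + C(4,7) = 0.
By inclusion–exclusion: 330 − 10 + 0 = 320.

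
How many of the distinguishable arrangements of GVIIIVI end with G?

With the last slot taken by G, it remains to arrange the other 6 letters (VIIIVI).
Those 6 letters have I appearing 4 times and V appearing twice, giving (6)!/(4!·2!) = 15.

15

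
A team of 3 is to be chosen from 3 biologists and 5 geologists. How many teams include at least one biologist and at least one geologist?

45

With no constraint there are C(8,3) = 56 possible selections.
Subtract selections that omit an entire group: no biologists → C(5,3) = 10; no geologists → C(3,3) = 1.
Both groups omitted at once is impossible, so 56 − 11 = 45.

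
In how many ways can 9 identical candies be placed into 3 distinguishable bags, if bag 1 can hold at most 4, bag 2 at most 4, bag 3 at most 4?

Without the upper bounds there are C(11,2) = 55 ways to split 9 among 3 bags.
Subtract solutions that violate a single cap (substitute x_i' = x_i − (cap_i+1)): x_1 ≥ 5 gives C(6,2) = 15; x_2 ≥ 5 gives C(6,2) = 15; x_3 ≥ 5 gives C(6,2) = 15. Together 45.
No two caps can be exceeded simultaneously, so the pair terms are all 0.
By inclusion–exclusion the count is 55 − 45 + 0 = 10.

10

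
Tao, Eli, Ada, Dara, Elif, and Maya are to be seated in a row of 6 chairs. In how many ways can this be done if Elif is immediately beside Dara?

240

Treat {Elif, Dara} as a single unit. There are 5 units to order, and the pair itself can be ordered 2 ways.
That gives 2 × 5! = 2 × 120 = 240.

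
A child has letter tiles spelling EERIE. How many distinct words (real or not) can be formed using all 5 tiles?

The 5 letters of EERIE have repeats: E appearing 3 times.
The number of distinct arrangements is 5!/(3!) = 120/6 = 20.

20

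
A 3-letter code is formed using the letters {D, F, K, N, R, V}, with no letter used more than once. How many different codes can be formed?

120

This is a permutation of 3 out of 6: P(6,3) = 6!/3!.
That product is 6 × 5 × 4 = 120.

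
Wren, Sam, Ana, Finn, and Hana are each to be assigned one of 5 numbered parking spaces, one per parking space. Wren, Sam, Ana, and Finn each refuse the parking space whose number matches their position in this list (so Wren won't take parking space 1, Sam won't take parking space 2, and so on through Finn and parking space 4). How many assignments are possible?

Let Aᵢ (for 1 ≤ i ≤ 4) be the placements that put person i in their forbidden parking space. Any j of these fix j positions, leaving (5−j)! ways to fill the rest, and there are C(4,j) ways to pick which j.
By inclusion–exclusion, the number of valid placements is Σ_{j=0}^{4} (−1)^j C(4,j)·(5−j)!.
Computing: 120 − 96 + 36 − 8 + 1 = 53.

53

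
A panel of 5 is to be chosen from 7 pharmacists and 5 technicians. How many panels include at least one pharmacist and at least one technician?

Unrestricted: C(12,5) = 792 ways to pick any 5 of the 12.
Selections missing a whole group: no pharmacists → C(5,5) = 1; no technicians → C(7,5) = 21.
Both groups omitted at once is impossible, so 792 − 22 = 770.

770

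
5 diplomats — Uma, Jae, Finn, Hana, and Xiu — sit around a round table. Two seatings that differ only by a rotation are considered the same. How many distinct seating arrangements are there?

Around a circle, 5 distinct people have 5!/5 = (4)! = 24 rotationally distinct seatings.

24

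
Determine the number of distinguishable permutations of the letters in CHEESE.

120

CHEESE has 6 letters with E appearing 3 times.
The number of distinct arrangements is 6!/(3!) = 720/6 = 120.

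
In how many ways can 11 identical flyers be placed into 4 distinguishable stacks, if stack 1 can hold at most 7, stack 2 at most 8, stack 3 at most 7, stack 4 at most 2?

By stars and bars, unrestricted non-negative solutions to x_1+…+x_4 = 11 number C(11+3,3) = 364.
Subtract solutions that violate a single cap (substitute x_i' = x_i − (cap_i+1)): x_1 ≥ 8 gives C(6,3) = 20; x_2 ≥ 9 gives C(5,3) = 10; x_3 ≥ 8 gives C(6,3) = 20; x_4 ≥ 3 gives C(11,3) = 165. Together 215.
Add back pairs where two caps are both exceeded: 0 + 0 + 1 + 0 + 0 + 1 = 2.
By inclusion–exclusion the count is 364 − 215 + 2 = 151.

151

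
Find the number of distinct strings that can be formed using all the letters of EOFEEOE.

105

The 7 letters of EOFEEOE have repeats: E appearing 4 times and O appearing twice.
Dividing 7! = 5040 by 4!·2! = 48 for the repeated letters gives 105.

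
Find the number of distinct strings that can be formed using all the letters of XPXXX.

5

Letter multiplicities in XPXXX: P×1, X×4.
Dividing 5! = 120 by 4! = 24 for the repeated letters gives 5.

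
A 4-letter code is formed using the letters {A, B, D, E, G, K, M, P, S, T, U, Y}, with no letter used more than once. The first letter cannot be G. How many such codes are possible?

The first letter has 12−1 = 11 choices (anything except G).
The remaining 3 letters are filled from the other 11 symbols without repetition: 11 × 10 × 9 = 990.
Total: 11 × 990 = 10890.

10890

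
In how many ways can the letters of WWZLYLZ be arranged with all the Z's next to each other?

180

Treat the 2 copies of Z as a single block. The multiset to arrange is then {ZZ, L, L, W, W, Y}, 6 items in all.
That gives (6)!/(2!·2!) = 180 arrangements.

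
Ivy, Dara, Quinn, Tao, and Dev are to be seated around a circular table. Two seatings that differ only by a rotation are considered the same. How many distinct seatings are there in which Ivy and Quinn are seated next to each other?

Treat {Ivy, Quinn} as one unit (2 internal orders) and seat the resulting 4 units around the table: (3)! circular arrangements.
So 2 × (3)! = 2 × 6 = 12.

12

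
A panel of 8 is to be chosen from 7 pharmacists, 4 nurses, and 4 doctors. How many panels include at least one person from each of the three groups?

6104

Unrestricted: C(15,8) = 6435 ways to pick any 8 of the 15.
Selections missing a whole group: no pharmacists → C(8,8) = 1; no nurses → C(11,8) = 165; no doctors → C(11,8) = 165.
Add back selections omitting two groups (i.e. drawn from a single group): C(7,8) + C(4,8) + C(4,8) = 0.
By inclusion–exclusion: 6435 − 331 + 0 = 6104.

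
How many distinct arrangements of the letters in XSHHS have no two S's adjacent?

18

There are 5!/(2!·2!) = 30 arrangements of XSHHS in total.
If the two S's are adjacent, glue them into one block, leaving 4 items to arrange: (4)!/(2!) = 12 ways.
Hence 30 − 12 = 18.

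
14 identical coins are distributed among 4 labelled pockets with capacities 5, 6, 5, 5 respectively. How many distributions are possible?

By stars and bars, unrestricted non-negative solutions to x_1+…+x_4 = 14 number C(14+3,3) = 680.
Subtract solutions that violate a single cap (substitute x_i' = x_i − (cap_i+1)): x_1 ≥ 6 gives C(11,3) = 165; x_2 ≥ 7 gives C(10,3) = 120; x_3 ≥ 6 gives C(11,3) = 165; x_4 ≥ 6 gives C(11,3) = 165. Together 615.
Add back pairs where two caps are both exceeded: 4 + 10 + 10 + 4 + 4 + 10 = 42.
By inclusion–exclusion the count is 680 − 615 + 42 = 107.

107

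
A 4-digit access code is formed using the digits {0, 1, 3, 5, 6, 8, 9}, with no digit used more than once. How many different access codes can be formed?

With no repetition, fill the 4 digits in order: 7 choices, then 6, down to 4.
That product is 7 × 6 × 5 × 4 = 840.

840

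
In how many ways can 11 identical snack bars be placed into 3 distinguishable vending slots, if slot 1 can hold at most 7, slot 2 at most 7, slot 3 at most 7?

Without the upper bounds there are C(13,2) = 78 ways to split 11 among 3 vending slots.
Subtract solutions that violate a single cap (substitute x_i' = x_i − (cap_i+1)): x_1 ≥ 8 gives C(5,2) = 10; x_2 ≥ 8 gives C(5,2) = 10; x_3 ≥ 8 gives C(5,2) = 10. Together 30.
No two caps can be exceeded simultaneously, so the pair terms are all 0.
By inclusion–exclusion the count is 78 − 30 + 0 = 48.

48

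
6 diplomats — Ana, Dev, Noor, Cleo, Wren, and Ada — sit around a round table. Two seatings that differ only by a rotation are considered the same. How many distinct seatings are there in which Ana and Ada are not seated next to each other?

Without the restriction there are (5)! = 120 seatings.
Those with Ana next to Ada: fuse the pair into one unit and seat 5 units around a circle — 2·(4)! = 48.
Subtracting, 120 − 48 = 72.

72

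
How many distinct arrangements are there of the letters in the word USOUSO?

The 6 letters of USOUSO have repeats: O appearing twice, S appearing twice, and U appearing twice.
So there are 6! / (2!·2!·2!) = 90 distinguishable arrangements.

90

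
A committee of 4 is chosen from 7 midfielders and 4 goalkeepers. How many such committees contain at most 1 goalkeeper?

Split by how many goalkeepers are chosen (0 through 1).
Sum: C(4,0)·C(7,4) + C(4,1)·C(7,3) = 35 + 140 = 175.

175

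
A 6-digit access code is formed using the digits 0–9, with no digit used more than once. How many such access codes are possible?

This is a permutation of 6 out of 10: P(10,6) = 10!/4!.
That product is 10 × 9 × 8 × 7 × 6 × 5 = 151200.

151200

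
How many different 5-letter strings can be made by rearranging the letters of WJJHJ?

The 5 letters of WJJHJ have repeats: J appearing 3 times.
So there are 5! / (3!) = 20 distinguishable arrangements.

20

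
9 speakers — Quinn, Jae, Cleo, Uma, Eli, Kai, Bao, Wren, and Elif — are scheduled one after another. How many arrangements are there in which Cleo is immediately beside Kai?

Glue Cleo and Kai into one block (2 internal orders), leaving 8 units to arrange in a row.
That gives 2 × 8! = 2 × 40320 = 80640.

80640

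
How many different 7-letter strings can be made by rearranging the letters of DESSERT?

1260

DESSERT has 7 letters with E appearing twice and S appearing twice.
So there are 7! / (2!·2!) = 1260 distinguishable arrangements.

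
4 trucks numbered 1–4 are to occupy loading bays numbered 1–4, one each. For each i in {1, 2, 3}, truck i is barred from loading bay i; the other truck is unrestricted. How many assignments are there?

Let Aᵢ (for i ∈ {1, 2, 3}) be the placements that put truck i in its forbidden loading bay. Any j of these fix j positions, leaving (4−j)! ways to fill the rest, and there are C(3,j) ways to pick which j.
By inclusion–exclusion, the number of valid placements is Σ_{j=0}^{3} (−1)^j C(3,j)·(4−j)!.
Computing: 24 − 18 + 6 − 1 = 11.

11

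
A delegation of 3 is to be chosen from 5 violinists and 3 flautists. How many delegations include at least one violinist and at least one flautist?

45

With no constraint there are C(8,3) = 56 possible selections.
Subtract selections that omit an entire group: no violinists → C(3,3) = 1; no flautists → C(5,3) = 10.
Both groups omitted at once is impossible, so 56 − 11 = 45.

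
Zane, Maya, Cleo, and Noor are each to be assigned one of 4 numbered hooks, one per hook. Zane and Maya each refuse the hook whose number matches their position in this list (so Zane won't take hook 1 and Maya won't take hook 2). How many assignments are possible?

14

Let Aᵢ (for i ∈ {1, 2}) be the placements that put person i in their forbidden hook. Any j of these fix j positions, leaving (4−j)! ways to fill the rest, and there are C(2,j) ways to pick which j.
By inclusion–exclusion, the number of valid placements is Σ_{j=0}^{2} (−1)^j C(2,j)·(4−j)!.
Computing: 24 − 12 + 2 = 14.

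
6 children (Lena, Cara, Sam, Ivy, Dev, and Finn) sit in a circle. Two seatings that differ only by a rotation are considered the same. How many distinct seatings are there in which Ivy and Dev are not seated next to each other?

Without the restriction there are (5)! = 120 seatings.
Seatings with Ivy beside Dev: treat them as a block with 2 internal orders, giving 2 × (4)! = 48.
Subtracting, 120 − 48 = 72.

72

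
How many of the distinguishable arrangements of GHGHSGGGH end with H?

Fix H in the last position and arrange the remaining 8 letters.
Those 8 letters have G appearing 5 times and H appearing twice, giving (8)!/(5!·2!) = 168.

168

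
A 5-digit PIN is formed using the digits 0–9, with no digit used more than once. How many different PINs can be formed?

30240

Choose and order 5 of the 10 symbols: the first digit has 10 options, the next 9, and so on down to 6.
That product is 10 × 9 × 8 × 7 × 6 = 30240.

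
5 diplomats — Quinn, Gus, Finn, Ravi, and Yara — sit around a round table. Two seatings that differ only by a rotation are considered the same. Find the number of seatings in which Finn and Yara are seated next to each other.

Glue Finn and Yara into a block (2 internal orders). Seating 4 units around a circle gives (3)! arrangements.
So 2 × (3)! = 2 × 6 = 12.

12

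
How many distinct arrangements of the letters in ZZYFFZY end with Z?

90

With the last slot taken by Z, it remains to arrange the other 6 letters (ZYFFZY).
Those 6 letters have F appearing twice, Y appearing twice, and Z appearing twice, giving (6)!/(2!·2!·2!) = 90.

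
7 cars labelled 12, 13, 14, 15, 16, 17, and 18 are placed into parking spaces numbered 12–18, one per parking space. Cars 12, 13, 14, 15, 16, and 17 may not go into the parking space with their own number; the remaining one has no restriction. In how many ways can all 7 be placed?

Let Aᵢ (for 12 ≤ i ≤ 17) be the placements that put car i in its forbidden parking space. Any j of these fix j positions, leaving (7−j)! ways to fill the rest, and there are C(6,j) ways to pick which j.
By inclusion–exclusion, the number of valid placements is Σ_{j=0}^{6} (−1)^j C(6,j)·(7−j)!.
Computing: 5040 − 4320 + 1800 − 480 + 90 − 12 + 1 = 2119.

2119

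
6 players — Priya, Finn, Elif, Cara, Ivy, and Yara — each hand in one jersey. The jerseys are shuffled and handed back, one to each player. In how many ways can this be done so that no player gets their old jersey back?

265

Let Aᵢ be the assignments in which player i gets their old jersey. We want the size of the complement of A₁∪…∪A_6.
By inclusion–exclusion this is Σ_{j=0}^{6} (−1)^j C(6,j)·(6−j)!.
Computing: 720 − 720 + 360 − 120 + 30 − 6 + 1 = 265.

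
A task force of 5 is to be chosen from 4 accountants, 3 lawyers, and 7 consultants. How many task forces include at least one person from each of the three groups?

1288

Unrestricted: C(14,5) = 2002 ways to pick any 5 of the 14.
Selections missing a whole group: no accountants → C(10,5) = 252; no lawyers → C(11,5) = 462; no consultants → C(7,5) = 21.
Add back selections omitting two groups (i.e. drawn from a single group): C(4,5) + C(3,5) + C(7,5) = 21.
By inclusion–exclusion: 2002 − 735 + 21 = 1288.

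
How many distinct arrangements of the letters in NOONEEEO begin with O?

Fix O in the first position and arrange the remaining 7 letters.
Those 7 letters have E appearing 3 times, N appearing twice, and O appearing twice, giving (7)!/(3!·2!·2!) = 210.

210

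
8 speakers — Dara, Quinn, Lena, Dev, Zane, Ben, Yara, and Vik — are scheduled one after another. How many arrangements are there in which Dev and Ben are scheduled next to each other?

Glue Dev and Ben into one block (2 internal orders), leaving 7 units to arrange in a row.
So the count is 2·(7)! = 10080.

10080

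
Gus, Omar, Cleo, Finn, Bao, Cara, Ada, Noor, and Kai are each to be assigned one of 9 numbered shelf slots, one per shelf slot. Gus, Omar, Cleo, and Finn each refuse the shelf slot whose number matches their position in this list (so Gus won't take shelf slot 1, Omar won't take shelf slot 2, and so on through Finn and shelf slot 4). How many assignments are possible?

Let Aᵢ (for 1 ≤ i ≤ 4) be the placements that put person i in their forbidden shelf slot. Any j of these fix j positions, leaving (9−j)! ways to fill the rest, and there are C(4,j) ways to pick which j.
By inclusion–exclusion, the number of valid placements is Σ_{j=0}^{4} (−1)^j C(4,j)·(9−j)!.
Computing: 362880 − 161280 + 30240 − 2880 + 120 = 229080.

229080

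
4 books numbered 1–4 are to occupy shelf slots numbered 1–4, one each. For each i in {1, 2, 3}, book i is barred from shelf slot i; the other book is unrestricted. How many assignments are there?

Let Aᵢ (for i ∈ {1, 2, 3}) be the placements that put book i in its forbidden shelf slot. Any j of these fix j positions, leaving (4−j)! ways to fill the rest, and there are C(3,j) ways to pick which j.
By inclusion–exclusion, the number of valid placements is Σ_{j=0}^{3} (−1)^j C(3,j)·(4−j)!.
Computing: 24 − 18 + 6 − 1 = 11.

11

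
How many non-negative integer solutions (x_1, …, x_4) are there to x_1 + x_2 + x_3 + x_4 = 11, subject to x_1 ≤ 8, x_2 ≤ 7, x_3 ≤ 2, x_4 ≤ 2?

62

Ignoring the caps, the number of non-negative solutions to x_1+…+x_4 = 11 is C(14,3) = 364.
Subtract solutions that violate a single cap (substitute x_i' = x_i − (cap_i+1)): x_1 ≥ 9 gives C(5,3) = 10; x_2 ≥ 8 gives C(6,3) = 20; x_3 ≥ 3 gives C(11,3) = 165; x_4 ≥ 3 gives C(11,3) = 165. Together 360.
Add back pairs where two caps are both exceeded: 0 + 0 + 0 + 1 + 1 + 56 = 58.
By inclusion–exclusion the count is 364 − 360 + 58 = 62.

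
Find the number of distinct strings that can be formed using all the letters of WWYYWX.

60

Letter multiplicities in WWYYWX: W×3, X×1, Y×2.
The number of distinct arrangements is 6!/(3!·2!) = 720/12 = 60.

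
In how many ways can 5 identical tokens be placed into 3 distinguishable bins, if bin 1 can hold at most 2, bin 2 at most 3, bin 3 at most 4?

11

By stars and bars, unrestricted non-negative solutions to x_1+…+x_3 = 5 number C(5+2,2) = 21.
Subtract solutions that violate a single cap (substitute x_i' = x_i − (cap_i+1)): x_1 ≥ 3 gives C(4,2) = 6; x_2 ≥ 4 gives C(3,2) = 3; x_3 ≥ 5 gives C(2,2) = 1. Together 10.
No two caps can be exceeded simultaneously, so the pair terms are all 0.
By inclusion–exclusion the count is 21 − 10 + 0 = 11.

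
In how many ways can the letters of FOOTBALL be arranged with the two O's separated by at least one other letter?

7560

There are 8!/(2!·2!) = 10080 arrangements of FOOTBALL in total.
If the two O's are adjacent, glue them into one block, leaving 7 items to arrange: (7)!/(2!) = 2520 ways.
Hence 10080 − 2520 = 7560.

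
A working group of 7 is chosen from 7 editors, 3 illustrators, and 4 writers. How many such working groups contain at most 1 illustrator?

Split by how many illustrators are chosen (0 through 1).
Sum: C(3,0)·C(11,7) + C(3,1)·C(11,6) = 330 + 1386 = 1716.

1716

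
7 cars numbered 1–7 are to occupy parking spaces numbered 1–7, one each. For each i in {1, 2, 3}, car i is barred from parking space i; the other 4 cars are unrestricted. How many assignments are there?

3216

Let Aᵢ (for i ∈ {1, 2, 3}) be the placements that put car i in its forbidden parking space. Any j of these fix j positions, leaving (7−j)! ways to fill the rest, and there are C(3,j) ways to pick which j.
By inclusion–exclusion, the number of valid placements is Σ_{j=0}^{3} (−1)^j C(3,j)·(7−j)!.
Computing: 5040 − 2160 + 360 − 24 = 3216.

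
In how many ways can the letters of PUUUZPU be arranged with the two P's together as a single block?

Treat the 2 copies of P as a single block. The multiset to arrange is then {PP, U, U, U, U, Z}, 6 items in all.
That gives (6)!/(4!) = 30 arrangements.

30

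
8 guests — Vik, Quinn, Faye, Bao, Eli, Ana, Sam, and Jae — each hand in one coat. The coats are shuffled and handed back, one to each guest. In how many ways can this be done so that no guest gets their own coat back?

This is the derangement count D_8: permutations of 8 items with no fixed point.
By inclusion–exclusion this is Σ_{j=0}^{8} (−1)^j C(8,j)·(8−j)!.
Computing: 40320 − 40320 + 20160 − 6720 + 1680 − 336 + 56 − 8 + 1 = 14833.

14833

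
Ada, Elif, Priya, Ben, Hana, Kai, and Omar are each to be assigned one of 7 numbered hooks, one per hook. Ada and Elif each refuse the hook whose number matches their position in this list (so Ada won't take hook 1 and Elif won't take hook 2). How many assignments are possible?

Let Aᵢ (for i ∈ {1, 2}) be the placements that put person i in their forbidden hook. Any j of these fix j positions, leaving (7−j)! ways to fill the rest, and there are C(2,j) ways to pick which j.
By inclusion–exclusion, the number of valid placements is Σ_{j=0}^{2} (−1)^j C(2,j)·(7−j)!.
Computing: 5040 − 1440 + 120 = 3720.

3720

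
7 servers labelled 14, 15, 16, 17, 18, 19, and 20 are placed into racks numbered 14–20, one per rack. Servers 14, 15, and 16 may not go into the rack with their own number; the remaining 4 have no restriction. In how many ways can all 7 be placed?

3216

Let Aᵢ (for i ∈ {14, 15, 16}) be the placements that put server i in its forbidden rack. Any j of these fix j positions, leaving (7−j)! ways to fill the rest, and there are C(3,j) ways to pick which j.
By inclusion–exclusion, the number of valid placements is Σ_{j=0}^{3} (−1)^j C(3,j)·(7−j)!.
Computing: 5040 − 2160 + 360 − 24 = 3216.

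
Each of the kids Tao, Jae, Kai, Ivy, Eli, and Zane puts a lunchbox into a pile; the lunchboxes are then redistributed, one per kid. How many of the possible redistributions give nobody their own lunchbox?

This is the derangement count D_6: permutations of 6 items with no fixed point.
By inclusion–exclusion this is Σ_{j=0}^{6} (−1)^j C(6,j)·(6−j)!.
Computing: 720 − 720 + 360 − 120 + 30 − 6 + 1 = 265.

265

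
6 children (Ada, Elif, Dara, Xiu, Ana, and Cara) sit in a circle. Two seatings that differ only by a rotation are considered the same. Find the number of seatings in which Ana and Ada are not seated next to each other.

72

All circular seatings of 6 people number (5)! = 120.
Those with Ana next to Ada: fuse the pair into one unit and seat 5 units around a circle — 2·(4)! = 48.
Subtracting, 120 − 48 = 72.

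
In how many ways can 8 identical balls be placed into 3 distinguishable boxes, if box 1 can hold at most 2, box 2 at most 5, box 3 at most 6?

15

By stars and bars, unrestricted non-negative solutions to x_1+…+x_3 = 8 number C(8+2,2) = 45.
Subtract solutions that violate a single cap (substitute x_i' = x_i − (cap_i+1)): x_1 ≥ 3 gives C(7,2) = 21; x_2 ≥ 6 gives C(4,2) = 6; x_3 ≥ 7 gives C(3,2) = 3. Together 30.
No two caps can be exceeded simultaneously, so the pair terms are all 0.
By inclusion–exclusion the count is 45 − 30 + 0 = 15.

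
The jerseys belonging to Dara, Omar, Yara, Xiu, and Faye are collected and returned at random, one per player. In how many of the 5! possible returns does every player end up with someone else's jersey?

This is the derangement count D_5: permutations of 5 items with no fixed point.
By inclusion–exclusion this is Σ_{j=0}^{5} (−1)^j C(5,j)·(5−j)!.
Computing: 120 − 120 + 60 − 20 + 5 − 1 = 44.

44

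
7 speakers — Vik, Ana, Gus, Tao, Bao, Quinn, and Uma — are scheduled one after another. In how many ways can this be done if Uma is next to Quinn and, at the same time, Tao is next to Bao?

Treat {Uma,Quinn} as one block (2 orders) and {Tao,Bao} as another (2 orders).
That leaves 5 units to arrange: 2 × 2 × 5! = 4 × 120 = 480.

480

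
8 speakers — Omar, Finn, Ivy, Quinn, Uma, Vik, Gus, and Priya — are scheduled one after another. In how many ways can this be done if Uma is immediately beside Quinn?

10080

Glue Uma and Quinn into one block (2 internal orders), leaving 7 units to arrange in a row.
That gives 2 × 7! = 2 × 5040 = 10080.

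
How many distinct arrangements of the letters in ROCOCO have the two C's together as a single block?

20

Treat the 2 copies of C as a single block. The multiset to arrange is then {CC, O, O, O, R}, 5 items in all.
That gives (5)!/(3!) = 20 arrangements.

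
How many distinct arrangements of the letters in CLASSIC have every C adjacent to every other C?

Treat the 2 copies of C as a single block. The multiset to arrange is then {CC, A, I, L, S, S}, 6 items in all.
That gives (6)!/(2!) = 360 arrangements.

360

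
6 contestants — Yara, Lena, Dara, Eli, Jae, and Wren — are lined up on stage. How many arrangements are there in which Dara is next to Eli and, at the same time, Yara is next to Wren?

96

Treat {Dara,Eli} as one block (2 orders) and {Yara,Wren} as another (2 orders).
That leaves 4 units to arrange: 2 × 2 × 4! = 4 × 24 = 96.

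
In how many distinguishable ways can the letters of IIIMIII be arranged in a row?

7

IIIMIII has 7 letters with I appearing 6 times.
Dividing 7! = 5040 by 6! = 720 for the repeated letters gives 7.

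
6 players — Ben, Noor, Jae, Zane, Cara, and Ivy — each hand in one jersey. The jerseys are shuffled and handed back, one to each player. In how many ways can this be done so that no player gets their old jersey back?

Count assignments avoiding every fixed point. For any j of the 6 players fixed to their old jersey, the other 6−j can be arranged in (6−j)! ways.
By inclusion–exclusion this is Σ_{j=0}^{6} (−1)^j C(6,j)·(6−j)!.
Computing: 720 − 720 + 360 − 120 + 30 − 6 + 1 = 265.

265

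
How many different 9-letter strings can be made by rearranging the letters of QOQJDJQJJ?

Letter multiplicities in QOQJDJQJJ: D×1, J×4, O×1, Q×3.
The number of distinct arrangements is 9!/(4!·3!) = 362880/144 = 2520.

2520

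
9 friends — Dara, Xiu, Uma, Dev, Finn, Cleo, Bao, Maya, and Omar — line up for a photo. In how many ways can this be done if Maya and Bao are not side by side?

Of the 9! = 362880 arrangements, those with Maya and Bao adjacent number 2 × 8! = 80640 (treat the pair as a block with 2 internal orders).
So 362880 − 80640 = 282240 arrangements keep them apart.

282240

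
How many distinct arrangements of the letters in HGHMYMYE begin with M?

1260

Fix M in the first position and arrange the remaining 7 letters.
Those 7 letters have H appearing twice and Y appearing twice, giving (7)!/(2!·2!) = 1260.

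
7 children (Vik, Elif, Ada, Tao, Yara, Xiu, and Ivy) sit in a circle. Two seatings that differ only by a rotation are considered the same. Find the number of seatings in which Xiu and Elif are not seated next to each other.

All circular seatings of 7 people number (6)! = 720.
Those with Xiu next to Elif: fuse the pair into one unit and seat 6 units around a circle — 2·(5)! = 240.
Subtracting, 720 − 240 = 480.

480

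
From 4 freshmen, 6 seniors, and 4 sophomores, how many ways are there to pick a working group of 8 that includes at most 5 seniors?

Split by how many seniors are chosen (0 through 5).
Sum: C(6,0)·C(8,8) + C(6,1)·C(8,7) + C(6,2)·C(8,6) + C(6,3)·C(8,5) + C(6,4)·C(8,4) + C(6,5)·C(8,3) = 1 + 48 + 420 + 1120 + 1050 + 336 = 2975.

2975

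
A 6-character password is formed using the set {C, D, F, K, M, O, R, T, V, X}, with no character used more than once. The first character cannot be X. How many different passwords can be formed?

136080

The first character has 10−1 = 9 choices (anything except X).
The remaining 5 characters are filled from the other 9 symbols without repetition: 9 × 8 × 7 × 6 × 5 = 15120.
Total: 9 × 15120 = 136080.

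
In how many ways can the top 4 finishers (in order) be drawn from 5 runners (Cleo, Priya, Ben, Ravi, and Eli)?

120

This is an ordered selection of 4 from 5: P(5,4).
That gives 5 × 4 × 3 × 2 = 120.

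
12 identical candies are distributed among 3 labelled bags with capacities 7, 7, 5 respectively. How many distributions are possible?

By stars and bars, unrestricted non-negative solutions to x_1+…+x_3 = 12 number C(12+2,2) = 91.
Subtract solutions that violate a single cap (substitute x_i' = x_i − (cap_i+1)): x_1 ≥ 8 gives C(6,2) = 15; x_2 ≥ 8 gives C(6,2) = 15; x_3 ≥ 6 gives C(8,2) = 28. Together 58.
No two caps can be exceeded simultaneously, so the pair terms are all 0.
By inclusion–exclusion the count is 91 − 58 + 0 = 33.

33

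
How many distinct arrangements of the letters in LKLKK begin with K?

6

Fix K in the first position and arrange the remaining 4 letters.
Those 4 letters have K appearing twice and L appearing twice, giving (4)!/(2!·2!) = 6.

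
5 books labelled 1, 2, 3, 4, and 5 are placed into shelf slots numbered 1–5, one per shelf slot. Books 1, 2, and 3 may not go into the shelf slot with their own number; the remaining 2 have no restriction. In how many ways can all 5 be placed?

64

Let Aᵢ (for i ∈ {1, 2, 3}) be the placements that put book i in its forbidden shelf slot. Any j of these fix j positions, leaving (5−j)! ways to fill the rest, and there are C(3,j) ways to pick which j.
By inclusion–exclusion, the number of valid placements is Σ_{j=0}^{3} (−1)^j C(3,j)·(5−j)!.
Computing: 120 − 72 + 18 − 2 = 64.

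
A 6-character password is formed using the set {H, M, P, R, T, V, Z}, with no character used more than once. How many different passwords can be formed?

5040

With no repetition, fill the 6 characters in order: 7 choices, then 6, down to 2.
That product is 7 × 6 × 5 × 4 × 3 × 2 = 5040.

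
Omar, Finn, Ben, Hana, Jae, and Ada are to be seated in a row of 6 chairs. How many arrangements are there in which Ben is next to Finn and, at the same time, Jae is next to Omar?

96

Treat {Ben,Finn} as one block (2 orders) and {Jae,Omar} as another (2 orders).
That leaves 4 units to arrange: 2 × 2 × 4! = 4 × 24 = 96.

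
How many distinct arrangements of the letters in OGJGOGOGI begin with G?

Fix G in the first position and arrange the remaining 8 letters.
Those 8 letters have G appearing 3 times and O appearing 3 times, giving (8)!/(3!·3!) = 1120.

1120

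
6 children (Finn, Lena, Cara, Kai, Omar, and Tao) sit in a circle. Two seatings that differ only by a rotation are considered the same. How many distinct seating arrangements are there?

Seat Finn anywhere (absorbing the rotational symmetry), then permute the other 5: (5)! = 120.

120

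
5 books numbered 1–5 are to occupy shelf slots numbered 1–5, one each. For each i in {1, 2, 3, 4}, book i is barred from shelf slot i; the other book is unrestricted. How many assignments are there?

Let Aᵢ (for 1 ≤ i ≤ 4) be the placements that put book i in its forbidden shelf slot. Any j of these fix j positions, leaving (5−j)! ways to fill the rest, and there are C(4,j) ways to pick which j.
By inclusion–exclusion, the number of valid placements is Σ_{j=0}^{4} (−1)^j C(4,j)·(5−j)!.
Computing: 120 − 96 + 36 − 8 + 1 = 53.

53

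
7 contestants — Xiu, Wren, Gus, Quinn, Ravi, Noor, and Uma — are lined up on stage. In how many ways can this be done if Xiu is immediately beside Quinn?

1440

Place the 5 others and the Xiu-Quinn pair as 6 objects in a line; the pair has 2 internal arrangements.
That gives 2 × 6! = 2 × 720 = 1440.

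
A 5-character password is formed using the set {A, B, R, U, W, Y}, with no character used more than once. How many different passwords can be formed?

With no repetition, fill the 5 characters in order: 6 choices, then 5, down to 2.
6 × 5 × 4 × 3 × 2 = 720.

720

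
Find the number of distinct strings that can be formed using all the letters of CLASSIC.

1260

The 7 letters of CLASSIC have repeats: C appearing twice and S appearing twice.
Dividing 7! = 5040 by 2!·2! = 4 for the repeated letters gives 1260.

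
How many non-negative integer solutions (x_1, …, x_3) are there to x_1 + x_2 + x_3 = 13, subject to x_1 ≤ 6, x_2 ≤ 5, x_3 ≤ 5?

10

By stars and bars, unrestricted non-negative solutions to x_1+…+x_3 = 13 number C(13+2,2) = 105.
Subtract solutions that violate a single cap (substitute x_i' = x_i − (cap_i+1)): x_1 ≥ 7 gives C(8,2) = 28; x_2 ≥ 6 gives C(9,2) = 36; x_3 ≥ 6 gives C(9,2) = 36. Together 100.
Add back pairs where two caps are both exceeded: 1 + 1 + 3 = 5.
By inclusion–exclusion the count is 105 − 100 + 5 = 10.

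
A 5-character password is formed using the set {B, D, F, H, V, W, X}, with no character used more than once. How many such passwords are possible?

2520

Choose and order 5 of the 7 symbols: the first character has 7 options, the next 6, and so on down to 3.
That product is 7 × 6 × 5 × 4 × 3 = 2520.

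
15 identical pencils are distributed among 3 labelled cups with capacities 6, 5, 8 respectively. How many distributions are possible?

15

Without the upper bounds there are C(17,2) = 136 ways to split 15 among 3 cups.
Subtract solutions that violate a single cap (substitute x_i' = x_i − (cap_i+1)): x_1 ≥ 7 gives C(10,2) = 45; x_2 ≥ 6 gives C(11,2) = 55; x_3 ≥ 9 gives C(8,2) = 28. Together 128.
Add back pairs where two caps are both exceeded: 6 + 0 + 1 = 7.
By inclusion–exclusion the count is 136 − 128 + 7 = 15.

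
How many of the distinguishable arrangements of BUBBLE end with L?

20

Fix L in the last position and arrange the remaining 5 letters.
Those 5 letters have B appearing 3 times, giving (5)!/(3!) = 20.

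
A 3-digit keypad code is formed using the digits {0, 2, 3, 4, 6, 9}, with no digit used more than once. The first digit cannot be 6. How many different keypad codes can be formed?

100

The first digit has 6−1 = 5 choices (anything except 6).
The remaining 2 digits are filled from the other 5 symbols without repetition: 5 × 4 = 20.
Total: 5 × 20 = 100.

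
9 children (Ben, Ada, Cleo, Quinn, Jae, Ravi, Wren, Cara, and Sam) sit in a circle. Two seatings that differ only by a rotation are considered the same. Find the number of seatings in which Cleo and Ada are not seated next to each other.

30240

All circular seatings of 9 people number (8)! = 40320.
Those with Cleo next to Ada: fuse the pair into one unit and seat 8 units around a circle — 2·(7)! = 10080.
Subtracting, 40320 − 10080 = 30240.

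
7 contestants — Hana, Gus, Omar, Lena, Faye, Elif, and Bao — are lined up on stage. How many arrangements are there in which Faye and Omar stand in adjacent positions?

1440

Place the 5 others and the Faye-Omar pair as 6 objects in a line; the pair has 2 internal arrangements.
So the count is 2·(6)! = 1440.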